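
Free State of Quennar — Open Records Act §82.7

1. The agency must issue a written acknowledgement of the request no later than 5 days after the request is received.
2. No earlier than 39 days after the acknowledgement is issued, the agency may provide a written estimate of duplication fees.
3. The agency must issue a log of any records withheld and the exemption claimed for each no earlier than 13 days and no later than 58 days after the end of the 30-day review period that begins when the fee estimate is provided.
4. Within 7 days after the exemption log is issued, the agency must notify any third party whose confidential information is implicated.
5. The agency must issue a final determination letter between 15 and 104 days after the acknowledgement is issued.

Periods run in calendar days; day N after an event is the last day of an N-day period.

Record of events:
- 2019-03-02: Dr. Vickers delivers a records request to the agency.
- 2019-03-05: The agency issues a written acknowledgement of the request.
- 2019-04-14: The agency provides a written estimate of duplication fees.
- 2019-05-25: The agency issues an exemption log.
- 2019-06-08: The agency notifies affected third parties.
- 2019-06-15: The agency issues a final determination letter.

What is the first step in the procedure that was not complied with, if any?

Step 3

Step 1: 5 days after 2019-03-02 (when the request is received) is 2019-03-07; 2019-03-05 is within that limit.
Step 2: the earliest permitted date is 39 days after 2019-03-05 (when the acknowledgement is issued), i.e. 2019-04-13; done 2019-04-14 — permitted.
Step 3: the window is 13–58 days after 2019-05-14 (end of the 30-day review period, which began when the fee estimate is provided on 2019-04-14), so 2019-05-27 through 2019-07-11; done 2019-05-25 — 2 days before the window opened.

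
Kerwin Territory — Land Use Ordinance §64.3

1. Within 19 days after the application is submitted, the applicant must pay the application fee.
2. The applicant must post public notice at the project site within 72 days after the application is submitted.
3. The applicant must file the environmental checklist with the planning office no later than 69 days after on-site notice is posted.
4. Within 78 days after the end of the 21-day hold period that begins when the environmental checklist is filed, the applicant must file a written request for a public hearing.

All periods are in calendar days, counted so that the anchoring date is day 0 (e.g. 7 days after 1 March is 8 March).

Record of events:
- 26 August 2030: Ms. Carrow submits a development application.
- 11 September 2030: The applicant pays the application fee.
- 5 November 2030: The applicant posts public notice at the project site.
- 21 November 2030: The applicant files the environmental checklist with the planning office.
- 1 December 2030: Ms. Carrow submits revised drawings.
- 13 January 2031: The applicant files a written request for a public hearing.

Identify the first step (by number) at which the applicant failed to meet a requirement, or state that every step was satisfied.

None — every step was satisfied

(1) due by 26 August 2030 + 19 days = 14 September 2030; done 11 September 2030 — timely.
(2) due by 26 August 2030 + 72 days = 6 November 2030; completed 5 November 2030, before the deadline.
(3) due by 5 November 2030 + 69 days = 13 January 2031; completed 21 November 2030, before the deadline.
(4) due by 12 December 2030 + 78 days = 28 February 2031; completed 13 January 2031, before the deadline.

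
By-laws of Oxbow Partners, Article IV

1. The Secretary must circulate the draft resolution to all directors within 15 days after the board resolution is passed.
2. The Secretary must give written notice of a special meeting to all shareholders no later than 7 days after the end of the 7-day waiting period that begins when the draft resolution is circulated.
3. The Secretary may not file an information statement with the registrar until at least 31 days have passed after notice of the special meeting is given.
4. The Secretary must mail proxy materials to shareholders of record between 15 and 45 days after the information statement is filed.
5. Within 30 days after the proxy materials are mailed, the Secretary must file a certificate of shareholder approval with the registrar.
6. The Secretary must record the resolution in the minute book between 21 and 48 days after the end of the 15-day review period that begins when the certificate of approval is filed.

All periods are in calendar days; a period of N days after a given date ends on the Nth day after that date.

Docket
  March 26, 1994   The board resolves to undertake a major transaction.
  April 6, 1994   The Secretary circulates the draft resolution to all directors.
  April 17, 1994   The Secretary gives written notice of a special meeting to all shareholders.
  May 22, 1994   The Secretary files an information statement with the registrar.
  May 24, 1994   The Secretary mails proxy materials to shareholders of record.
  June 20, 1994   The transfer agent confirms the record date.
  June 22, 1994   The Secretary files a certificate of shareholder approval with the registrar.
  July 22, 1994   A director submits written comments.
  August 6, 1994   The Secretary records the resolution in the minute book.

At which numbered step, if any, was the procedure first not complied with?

Step 1: 15 days after March 26, 1994 (when the board resolution is passed) is April 10, 1994; completed April 6, 1994, before the deadline.
Step 2: 7 days after April 13, 1994 (end of the 7-day waiting period, which began when the draft resolution is circulated on April 6, 1994) is April 20, 1994; April 17, 1994 is within that limit.
Step 3: the earliest permitted date is 31 days after April 17, 1994 (when notice of the special meeting is given), i.e. May 18, 1994; May 22, 1994 is on or after that date.
Step 4: the window is 15–45 days after May 22, 1994 (when the information statement is filed), so June 6, 1994 through July 6, 1994; May 24, 1994 is 13 days too early.
No need to go further; step 4 was not satisfied.

Step 4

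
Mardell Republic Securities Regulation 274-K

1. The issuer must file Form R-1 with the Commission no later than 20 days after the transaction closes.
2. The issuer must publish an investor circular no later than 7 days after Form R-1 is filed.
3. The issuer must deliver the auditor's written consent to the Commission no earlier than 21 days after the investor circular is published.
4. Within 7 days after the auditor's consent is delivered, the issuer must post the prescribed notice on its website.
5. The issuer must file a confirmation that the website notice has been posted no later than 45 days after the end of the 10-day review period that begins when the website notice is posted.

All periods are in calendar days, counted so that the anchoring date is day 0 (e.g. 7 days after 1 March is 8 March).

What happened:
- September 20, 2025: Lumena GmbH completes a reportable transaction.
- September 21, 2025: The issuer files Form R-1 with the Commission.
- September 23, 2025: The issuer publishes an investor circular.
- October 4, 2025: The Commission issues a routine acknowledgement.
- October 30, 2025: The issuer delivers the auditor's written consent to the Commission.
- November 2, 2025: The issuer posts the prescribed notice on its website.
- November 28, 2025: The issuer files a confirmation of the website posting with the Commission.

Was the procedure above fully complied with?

(1) due by September 20, 2025 + 20 days = October 10, 2025; done September 21, 2025 — timely.
(2) due by September 21, 2025 + 7 days = September 28, 2025; done September 23, 2025 — timely.
(3) permitted from September 23, 2025 + 21 days = October 14, 2025 onward; October 30, 2025 is on or after that date.
(4) due by October 30, 2025 + 7 days = November 6, 2025; done November 2, 2025 — timely.
(5) due by November 12, 2025 + 45 days = December 27, 2025; November 28, 2025 is within that limit.

Yes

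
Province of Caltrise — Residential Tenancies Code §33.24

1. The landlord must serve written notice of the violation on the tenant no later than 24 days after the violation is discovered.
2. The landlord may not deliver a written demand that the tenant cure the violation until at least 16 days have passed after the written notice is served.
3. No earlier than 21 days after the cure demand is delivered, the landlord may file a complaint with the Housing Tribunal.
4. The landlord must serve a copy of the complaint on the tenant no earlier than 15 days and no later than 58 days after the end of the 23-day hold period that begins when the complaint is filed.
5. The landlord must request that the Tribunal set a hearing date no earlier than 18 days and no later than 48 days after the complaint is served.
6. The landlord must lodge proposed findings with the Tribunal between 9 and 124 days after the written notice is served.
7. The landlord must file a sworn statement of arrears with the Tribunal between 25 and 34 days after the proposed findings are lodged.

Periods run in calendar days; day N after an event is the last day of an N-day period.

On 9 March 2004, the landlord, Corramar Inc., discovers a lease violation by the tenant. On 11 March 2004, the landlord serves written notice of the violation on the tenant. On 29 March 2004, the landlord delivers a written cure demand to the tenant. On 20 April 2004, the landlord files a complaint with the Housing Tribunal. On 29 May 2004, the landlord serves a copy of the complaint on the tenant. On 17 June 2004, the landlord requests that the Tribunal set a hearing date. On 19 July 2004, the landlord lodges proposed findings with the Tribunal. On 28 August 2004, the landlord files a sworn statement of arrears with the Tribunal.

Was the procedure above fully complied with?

Step 1 — counting 24 days from 9 March 2004 (when the violation is discovered) gives a deadline of 2 April 2004; completed 11 March 2004, before the deadline.
Step 2 — must wait 16 days from 11 March 2004 (when the written notice is served), so not before 27 March 2004; 29 March 2004 is on or after that date.
Step 3 — must wait 21 days from 29 March 2004 (when the cure demand is delivered), so not before 19 April 2004; done 20 April 2004, after the minimum wait.
Step 4 — 15 and 58 days from 13 May 2004 (end of the 23-day hold period, which began when the complaint is filed on 20 April 2004) are 28 May 2004 and 10 July 2004 respectively; done 29 May 2004, which is between those dates.
Step 5 — 18 and 48 days from 29 May 2004 (when the complaint is served) are 16 June 2004 and 16 July 2004 respectively; 17 June 2004 falls inside that range.
Step 6 — 9 and 124 days from 11 March 2004 (when the written notice is served) are 20 March 2004 and 13 July 2004 respectively; done 19 July 2004 — 6 days after the window closed.
The analysis stops there.

No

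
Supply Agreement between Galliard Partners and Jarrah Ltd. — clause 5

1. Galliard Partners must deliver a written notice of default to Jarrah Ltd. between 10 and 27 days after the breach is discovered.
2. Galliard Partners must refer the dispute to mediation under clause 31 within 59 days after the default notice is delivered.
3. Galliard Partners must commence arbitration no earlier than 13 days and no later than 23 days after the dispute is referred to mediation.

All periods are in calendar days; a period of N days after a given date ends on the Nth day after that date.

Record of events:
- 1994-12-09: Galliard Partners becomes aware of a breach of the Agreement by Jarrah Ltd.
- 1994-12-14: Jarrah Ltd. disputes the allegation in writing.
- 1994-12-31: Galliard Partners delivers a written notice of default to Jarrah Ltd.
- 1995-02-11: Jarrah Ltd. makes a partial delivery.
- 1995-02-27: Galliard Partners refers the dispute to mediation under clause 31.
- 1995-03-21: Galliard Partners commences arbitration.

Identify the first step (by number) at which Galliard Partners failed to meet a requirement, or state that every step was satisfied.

None — every step was satisfied

Step 1: the window is 10–27 days after 1994-12-09 (when the breach is discovered), so 1994-12-19 through 1995-01-05; 1994-12-31 falls inside that range.
Step 2: 59 days after 1994-12-31 (when the default notice is delivered) is 1995-02-28; done 1995-02-27 — timely.
Step 3: the window is 13–23 days after 1995-02-27 (when the dispute is referred to mediation), so 1995-03-12 through 1995-03-22; done 1995-03-21, which is between those dates.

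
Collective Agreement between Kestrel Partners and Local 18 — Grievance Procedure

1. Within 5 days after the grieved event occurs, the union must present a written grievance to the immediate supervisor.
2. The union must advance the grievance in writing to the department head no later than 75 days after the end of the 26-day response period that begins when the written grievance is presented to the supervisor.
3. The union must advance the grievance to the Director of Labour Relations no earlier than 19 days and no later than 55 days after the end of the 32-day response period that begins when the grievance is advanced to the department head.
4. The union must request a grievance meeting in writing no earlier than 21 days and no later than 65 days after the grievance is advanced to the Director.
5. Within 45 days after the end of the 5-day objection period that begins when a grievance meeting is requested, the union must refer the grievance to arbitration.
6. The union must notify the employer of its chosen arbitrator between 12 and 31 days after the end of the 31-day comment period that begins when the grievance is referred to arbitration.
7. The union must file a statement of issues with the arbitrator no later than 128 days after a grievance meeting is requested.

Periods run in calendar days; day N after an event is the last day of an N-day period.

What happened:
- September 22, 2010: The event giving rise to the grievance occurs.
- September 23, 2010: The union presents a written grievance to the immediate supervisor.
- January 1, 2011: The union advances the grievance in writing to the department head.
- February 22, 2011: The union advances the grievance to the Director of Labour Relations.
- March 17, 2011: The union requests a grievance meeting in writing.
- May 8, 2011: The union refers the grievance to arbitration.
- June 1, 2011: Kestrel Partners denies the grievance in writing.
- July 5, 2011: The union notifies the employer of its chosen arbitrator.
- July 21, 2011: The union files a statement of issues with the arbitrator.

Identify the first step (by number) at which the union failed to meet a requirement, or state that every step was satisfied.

Step 5

(1) due by September 22, 2010 + 5 days = September 27, 2010; completed September 23, 2010, before the deadline.
(2) due by October 19, 2010 + 75 days = January 2, 2011; January 1, 2011 is within that limit.
(3) the permitted window runs from February 2, 2011 + 19 = February 21, 2011 to February 2, 2011 + 55 = March 29, 2011; done February 22, 2011 — within the window.
(4) the permitted window runs from February 22, 2011 + 21 = March 15, 2011 to February 22, 2011 + 65 = April 28, 2011; March 17, 2011 falls inside that range.
(5) due by March 22, 2011 + 45 days = May 6, 2011; May 8, 2011 misses that deadline by 2 days.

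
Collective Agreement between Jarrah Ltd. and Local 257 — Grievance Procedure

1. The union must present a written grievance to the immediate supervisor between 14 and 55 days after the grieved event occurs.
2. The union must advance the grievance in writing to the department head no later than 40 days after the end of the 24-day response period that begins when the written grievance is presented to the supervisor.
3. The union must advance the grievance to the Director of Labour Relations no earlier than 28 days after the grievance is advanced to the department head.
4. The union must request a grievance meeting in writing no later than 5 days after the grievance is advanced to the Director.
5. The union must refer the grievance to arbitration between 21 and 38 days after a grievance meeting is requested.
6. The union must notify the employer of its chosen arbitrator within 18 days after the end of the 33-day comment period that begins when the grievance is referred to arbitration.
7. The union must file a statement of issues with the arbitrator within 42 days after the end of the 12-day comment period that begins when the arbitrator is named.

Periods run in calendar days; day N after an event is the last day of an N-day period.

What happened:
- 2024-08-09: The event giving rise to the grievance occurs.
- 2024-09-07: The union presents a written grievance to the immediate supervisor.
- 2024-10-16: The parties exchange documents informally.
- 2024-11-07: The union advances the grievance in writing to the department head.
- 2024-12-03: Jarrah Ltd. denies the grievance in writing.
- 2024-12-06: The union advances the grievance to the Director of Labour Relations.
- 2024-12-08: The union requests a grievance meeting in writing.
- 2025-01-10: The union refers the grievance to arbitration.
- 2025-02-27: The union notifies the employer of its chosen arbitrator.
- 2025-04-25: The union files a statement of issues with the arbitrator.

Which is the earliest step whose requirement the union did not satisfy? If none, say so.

Step 1: the window is 14–55 days after 2024-08-09 (when the grieved event occurs), so 2024-08-23 through 2024-10-03; 2024-09-07 falls inside that range.
Step 2: 40 days after 2024-10-01 (end of the 24-day response period, which began when the written grievance is presented to the supervisor on 2024-09-07) is 2024-11-10; 2024-11-07 is within that limit.
Step 3: the earliest permitted date is 28 days after 2024-11-07 (when the grievance is advanced to the department head), i.e. 2024-12-05; done 2024-12-06, after the minimum wait.
Step 4: 5 days after 2024-12-06 (when the grievance is advanced to the Director) is 2024-12-11; completed 2024-12-08, before the deadline.
Step 5: the window is 21–38 days after 2024-12-08 (when a grievance meeting is requested), so 2024-12-29 through 2025-01-15; 2025-01-10 falls inside that range.
Step 6: 18 days after 2025-02-12 (end of the 33-day comment period, which began when the grievance is referred to arbitration on 2025-01-10) is 2025-03-02; 2025-02-27 is within that limit.
Step 7: 42 days after 2025-03-11 (end of the 12-day comment period, which began when the arbitrator is named on 2025-02-27) is 2025-04-22; 2025-04-25 misses that deadline by 3 days.
Later steps need not be reached.

Step 7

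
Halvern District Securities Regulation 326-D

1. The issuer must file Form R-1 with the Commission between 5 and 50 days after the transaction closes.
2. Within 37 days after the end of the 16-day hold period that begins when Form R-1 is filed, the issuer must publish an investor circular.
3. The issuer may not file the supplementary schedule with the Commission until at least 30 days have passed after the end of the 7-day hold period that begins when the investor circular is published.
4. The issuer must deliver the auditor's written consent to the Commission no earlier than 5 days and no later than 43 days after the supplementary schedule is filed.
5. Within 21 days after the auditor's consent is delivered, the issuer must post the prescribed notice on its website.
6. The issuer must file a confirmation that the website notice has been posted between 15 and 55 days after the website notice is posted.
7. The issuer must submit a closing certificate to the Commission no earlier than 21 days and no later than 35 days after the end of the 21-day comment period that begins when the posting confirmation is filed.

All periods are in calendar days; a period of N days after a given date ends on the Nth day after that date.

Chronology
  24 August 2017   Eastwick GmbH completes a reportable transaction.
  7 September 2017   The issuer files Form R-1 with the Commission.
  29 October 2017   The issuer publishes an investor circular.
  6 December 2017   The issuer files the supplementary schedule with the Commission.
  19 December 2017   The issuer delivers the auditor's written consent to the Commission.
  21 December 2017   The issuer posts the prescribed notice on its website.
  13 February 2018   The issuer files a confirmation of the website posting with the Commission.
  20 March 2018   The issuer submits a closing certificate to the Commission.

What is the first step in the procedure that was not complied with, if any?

Step 1: the window is 5–50 days after 24 August 2017 (when the transaction closes), so 29 August 2017 through 13 October 2017; done 7 September 2017 — within the window.
Step 2: 37 days after 23 September 2017 (end of the 16-day hold period, which began when Form R-1 is filed on 7 September 2017) is 30 October 2017; 29 October 2017 is within that limit.
Step 3: the earliest permitted date is 30 days after 5 November 2017 (end of the 7-day hold period, which began when the investor circular is published on 29 October 2017), i.e. 5 December 2017; 6 December 2017 is on or after that date.
Step 4: the window is 5–43 days after 6 December 2017 (when the supplementary schedule is filed), so 11 December 2017 through 18 January 2018; 19 December 2017 falls inside that range.
Step 5: 21 days after 19 December 2017 (when the auditor's consent is delivered) is 9 January 2018; done 21 December 2017 — timely.
Step 6: the window is 15–55 days after 21 December 2017 (when the website notice is posted), so 5 January 2018 through 14 February 2018; done 13 February 2018 — within the window.
Step 7: the window is 21–35 days after 6 March 2018 (end of the 21-day comment period, which began when the posting confirmation is filed on 13 February 2018), so 27 March 2018 through 10 April 2018; done 20 March 2018 — 7 days before the window opened.
Later steps need not be reached.

Step 7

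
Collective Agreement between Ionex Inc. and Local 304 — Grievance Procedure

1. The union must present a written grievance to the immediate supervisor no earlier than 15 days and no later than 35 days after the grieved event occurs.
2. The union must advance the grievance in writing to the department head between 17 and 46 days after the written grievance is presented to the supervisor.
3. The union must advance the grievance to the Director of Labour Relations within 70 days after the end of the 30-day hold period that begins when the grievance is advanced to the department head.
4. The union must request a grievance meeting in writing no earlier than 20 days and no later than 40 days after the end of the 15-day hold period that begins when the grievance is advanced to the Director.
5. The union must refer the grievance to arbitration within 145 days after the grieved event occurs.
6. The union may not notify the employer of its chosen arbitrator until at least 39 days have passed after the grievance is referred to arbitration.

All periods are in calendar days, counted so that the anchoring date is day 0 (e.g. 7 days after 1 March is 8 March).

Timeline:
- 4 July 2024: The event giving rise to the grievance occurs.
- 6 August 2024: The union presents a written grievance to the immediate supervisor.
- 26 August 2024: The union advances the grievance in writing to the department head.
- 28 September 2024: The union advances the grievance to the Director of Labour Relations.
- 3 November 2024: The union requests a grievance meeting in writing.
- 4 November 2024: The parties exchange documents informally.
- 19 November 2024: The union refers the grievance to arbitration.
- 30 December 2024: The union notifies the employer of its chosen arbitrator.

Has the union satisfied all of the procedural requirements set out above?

(1) the permitted window runs from 4 July 2024 + 15 = 19 July 2024 to 4 July 2024 + 35 = 8 August 2024; done 6 August 2024 — within the window.
(2) the permitted window runs from 6 August 2024 + 17 = 23 August 2024 to 6 August 2024 + 46 = 21 September 2024; done 26 August 2024 — within the window.
(3) due by 25 September 2024 + 70 days = 4 December 2024; done 28 September 2024 — timely.
(4) the permitted window runs from 13 October 2024 + 20 = 2 November 2024 to 13 October 2024 + 40 = 22 November 2024; done 3 November 2024 — within the window.
(5) due by 4 July 2024 + 145 days = 26 November 2024; completed 19 November 2024, before the deadline.
(6) permitted from 19 November 2024 + 39 days = 28 December 2024 onward; done 30 December 2024 — permitted.

Yes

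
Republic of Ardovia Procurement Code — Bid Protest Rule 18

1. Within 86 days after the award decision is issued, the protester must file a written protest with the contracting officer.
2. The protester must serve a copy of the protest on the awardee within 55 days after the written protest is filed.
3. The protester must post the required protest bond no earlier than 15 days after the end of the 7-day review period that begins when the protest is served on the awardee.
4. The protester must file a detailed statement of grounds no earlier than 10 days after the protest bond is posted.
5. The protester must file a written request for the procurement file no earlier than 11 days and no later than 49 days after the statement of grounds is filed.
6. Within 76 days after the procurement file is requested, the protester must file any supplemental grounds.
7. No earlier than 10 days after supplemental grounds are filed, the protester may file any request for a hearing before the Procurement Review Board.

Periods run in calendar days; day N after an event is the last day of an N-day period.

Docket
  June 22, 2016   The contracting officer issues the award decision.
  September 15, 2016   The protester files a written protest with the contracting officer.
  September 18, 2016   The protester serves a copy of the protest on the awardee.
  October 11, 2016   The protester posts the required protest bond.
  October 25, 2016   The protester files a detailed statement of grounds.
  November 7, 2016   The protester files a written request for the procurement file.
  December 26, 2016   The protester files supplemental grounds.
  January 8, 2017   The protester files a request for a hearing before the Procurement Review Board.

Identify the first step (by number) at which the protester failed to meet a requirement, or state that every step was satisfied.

None — every step was satisfied

(1) due by June 22, 2016 + 86 days = September 16, 2016; September 15, 2016 is within that limit.
(2) due by September 15, 2016 + 55 days = November 9, 2016; completed September 18, 2016, before the deadline.
(3) permitted from September 25, 2016 + 15 days = October 10, 2016 onward; October 11, 2016 is on or after that date.
(4) permitted from October 11, 2016 + 10 days = October 21, 2016 onward; done October 25, 2016, after the minimum wait.
(5) the permitted window runs from October 25, 2016 + 11 = November 5, 2016 to October 25, 2016 + 49 = December 13, 2016; November 7, 2016 falls inside that range.
(6) due by November 7, 2016 + 76 days = January 22, 2017; December 26, 2016 is within that limit.
(7) permitted from December 26, 2016 + 10 days = January 5, 2017 onward; January 8, 2017 is on or after that date.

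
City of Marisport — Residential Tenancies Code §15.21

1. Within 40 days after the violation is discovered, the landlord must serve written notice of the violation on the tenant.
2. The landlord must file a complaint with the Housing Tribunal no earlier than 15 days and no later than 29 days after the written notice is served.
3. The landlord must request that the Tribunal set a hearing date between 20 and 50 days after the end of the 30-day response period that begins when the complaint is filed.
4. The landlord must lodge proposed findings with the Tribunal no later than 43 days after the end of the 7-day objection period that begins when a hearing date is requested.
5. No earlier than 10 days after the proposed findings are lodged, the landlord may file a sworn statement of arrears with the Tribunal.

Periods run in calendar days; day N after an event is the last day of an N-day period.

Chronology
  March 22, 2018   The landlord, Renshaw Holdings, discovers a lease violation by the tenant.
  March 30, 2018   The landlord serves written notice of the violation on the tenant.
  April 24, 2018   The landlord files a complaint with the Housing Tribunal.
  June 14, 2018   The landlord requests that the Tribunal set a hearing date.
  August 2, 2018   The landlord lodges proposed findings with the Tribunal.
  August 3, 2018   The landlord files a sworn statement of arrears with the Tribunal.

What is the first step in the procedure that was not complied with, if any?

Step 1: 40 days after March 22, 2018 (when the violation is discovered) is May 1, 2018; completed March 30, 2018, before the deadline.
Step 2: the window is 15–29 days after March 30, 2018 (when the written notice is served), so April 14, 2018 through April 28, 2018; done April 24, 2018, which is between those dates.
Step 3: the window is 20–50 days after May 24, 2018 (end of the 30-day response period, which began when the complaint is filed on April 24, 2018), so June 13, 2018 through July 13, 2018; done June 14, 2018, which is between those dates.
Step 4: 43 days after June 21, 2018 (end of the 7-day objection period, which began when a hearing date is requested on June 14, 2018) is August 3, 2018; done August 2, 2018 — timely.
Step 5: the earliest permitted date is 10 days after August 2, 2018 (when the proposed findings are lodged), i.e. August 12, 2018; acted on August 3, 2018, 9 days prematurely.

Step 5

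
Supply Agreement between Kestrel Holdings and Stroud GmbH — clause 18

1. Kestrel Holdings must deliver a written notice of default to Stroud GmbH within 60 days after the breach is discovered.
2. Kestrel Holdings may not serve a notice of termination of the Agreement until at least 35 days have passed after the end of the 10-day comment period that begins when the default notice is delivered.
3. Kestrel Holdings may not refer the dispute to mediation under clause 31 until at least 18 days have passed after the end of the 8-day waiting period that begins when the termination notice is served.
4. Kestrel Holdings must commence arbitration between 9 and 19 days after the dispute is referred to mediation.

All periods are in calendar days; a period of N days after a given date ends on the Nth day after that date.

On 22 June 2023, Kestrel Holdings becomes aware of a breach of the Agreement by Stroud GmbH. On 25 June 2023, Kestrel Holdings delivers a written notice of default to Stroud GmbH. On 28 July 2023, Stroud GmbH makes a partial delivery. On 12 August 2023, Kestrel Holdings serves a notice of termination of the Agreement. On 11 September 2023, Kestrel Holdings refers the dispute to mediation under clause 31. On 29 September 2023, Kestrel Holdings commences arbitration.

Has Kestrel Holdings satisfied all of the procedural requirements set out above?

Yes

Step 1: 60 days after 22 June 2023 (when the breach is discovered) is 21 August 2023; completed 25 June 2023, before the deadline.
Step 2: the earliest permitted date is 35 days after 5 July 2023 (end of the 10-day comment period, which began when the default notice is delivered on 25 June 2023), i.e. 9 August 2023; done 12 August 2023, after the minimum wait.
Step 3: the earliest permitted date is 18 days after 20 August 2023 (end of the 8-day waiting period, which began when the termination notice is served on 12 August 2023), i.e. 7 September 2023; done 11 September 2023 — permitted.
Step 4: the window is 9–19 days after 11 September 2023 (when the dispute is referred to mediation), so 20 September 2023 through 30 September 2023; done 29 September 2023 — within the window.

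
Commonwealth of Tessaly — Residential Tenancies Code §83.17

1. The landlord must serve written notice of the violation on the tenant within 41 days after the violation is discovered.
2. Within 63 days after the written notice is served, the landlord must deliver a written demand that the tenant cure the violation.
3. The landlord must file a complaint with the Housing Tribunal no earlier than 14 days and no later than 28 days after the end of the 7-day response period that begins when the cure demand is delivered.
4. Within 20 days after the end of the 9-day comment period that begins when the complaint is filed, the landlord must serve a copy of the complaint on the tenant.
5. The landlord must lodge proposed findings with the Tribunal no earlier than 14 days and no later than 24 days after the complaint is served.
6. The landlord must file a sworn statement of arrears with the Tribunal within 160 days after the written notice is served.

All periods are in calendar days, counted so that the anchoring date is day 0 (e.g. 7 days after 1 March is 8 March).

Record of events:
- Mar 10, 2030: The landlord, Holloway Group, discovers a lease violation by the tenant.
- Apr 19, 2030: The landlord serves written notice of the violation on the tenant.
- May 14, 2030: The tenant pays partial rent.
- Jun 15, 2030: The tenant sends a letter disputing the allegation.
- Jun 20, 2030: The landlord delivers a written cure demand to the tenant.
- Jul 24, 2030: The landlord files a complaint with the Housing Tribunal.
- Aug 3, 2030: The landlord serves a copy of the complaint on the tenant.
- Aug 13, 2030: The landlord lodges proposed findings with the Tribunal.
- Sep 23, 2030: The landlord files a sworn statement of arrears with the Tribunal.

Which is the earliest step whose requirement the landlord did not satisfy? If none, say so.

Step 5

Step 1: 41 days after Mar 10, 2030 (when the violation is discovered) is Apr 20, 2030; done Apr 19, 2030 — timely.
Step 2: 63 days after Apr 19, 2030 (when the written notice is served) is Jun 21, 2030; Jun 20, 2030 is within that limit.
Step 3: the window is 14–28 days after Jun 27, 2030 (end of the 7-day response period, which began when the cure demand is delivered on Jun 20, 2030), so Jul 11, 2030 through Jul 25, 2030; Jul 24, 2030 falls inside that range.
Step 4: 20 days after Aug 2, 2030 (end of the 9-day comment period, which began when the complaint is filed on Jul 24, 2030) is Aug 22, 2030; completed Aug 3, 2030, before the deadline.
Step 5: the window is 14–24 days after Aug 3, 2030 (when the complaint is served), so Aug 17, 2030 through Aug 27, 2030; done Aug 13, 2030 — 4 days before the window opened.
Later steps need not be reached.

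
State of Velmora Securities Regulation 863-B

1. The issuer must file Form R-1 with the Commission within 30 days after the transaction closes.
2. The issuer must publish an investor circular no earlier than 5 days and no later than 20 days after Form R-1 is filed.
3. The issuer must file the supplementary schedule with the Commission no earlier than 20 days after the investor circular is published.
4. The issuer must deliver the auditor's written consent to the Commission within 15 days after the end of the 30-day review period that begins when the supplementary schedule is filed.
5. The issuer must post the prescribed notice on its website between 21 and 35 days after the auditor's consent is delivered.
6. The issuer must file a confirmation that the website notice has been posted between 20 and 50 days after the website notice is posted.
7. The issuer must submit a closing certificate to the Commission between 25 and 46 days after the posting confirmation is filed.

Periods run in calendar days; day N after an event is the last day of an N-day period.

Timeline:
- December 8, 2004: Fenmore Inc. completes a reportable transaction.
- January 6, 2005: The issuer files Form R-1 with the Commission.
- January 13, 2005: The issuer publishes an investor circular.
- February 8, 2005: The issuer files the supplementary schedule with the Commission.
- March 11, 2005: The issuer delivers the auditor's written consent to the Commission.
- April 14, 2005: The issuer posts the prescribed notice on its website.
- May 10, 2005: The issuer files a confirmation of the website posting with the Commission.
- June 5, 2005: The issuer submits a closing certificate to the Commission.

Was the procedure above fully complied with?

Step 1: 30 days after December 8, 2004 (when the transaction closes) is January 7, 2005; January 6, 2005 is within that limit.
Step 2: the window is 5–20 days after January 6, 2005 (when Form R-1 is filed), so January 11, 2005 through January 26, 2005; done January 13, 2005, which is between those dates.
Step 3: the earliest permitted date is 20 days after January 13, 2005 (when the investor circular is published), i.e. February 2, 2005; February 8, 2005 is on or after that date.
Step 4: 15 days after March 10, 2005 (end of the 30-day review period, which began when the supplementary schedule is filed on February 8, 2005) is March 25, 2005; done March 11, 2005 — timely.
Step 5: the window is 21–35 days after March 11, 2005 (when the auditor's consent is delivered), so April 1, 2005 through April 15, 2005; done April 14, 2005 — within the window.
Step 6: the window is 20–50 days after April 14, 2005 (when the website notice is posted), so May 4, 2005 through June 3, 2005; May 10, 2005 falls inside that range.
Step 7: the window is 25–46 days after May 10, 2005 (when the posting confirmation is filed), so June 4, 2005 through June 25, 2005; done June 5, 2005, which is between those dates.

Yes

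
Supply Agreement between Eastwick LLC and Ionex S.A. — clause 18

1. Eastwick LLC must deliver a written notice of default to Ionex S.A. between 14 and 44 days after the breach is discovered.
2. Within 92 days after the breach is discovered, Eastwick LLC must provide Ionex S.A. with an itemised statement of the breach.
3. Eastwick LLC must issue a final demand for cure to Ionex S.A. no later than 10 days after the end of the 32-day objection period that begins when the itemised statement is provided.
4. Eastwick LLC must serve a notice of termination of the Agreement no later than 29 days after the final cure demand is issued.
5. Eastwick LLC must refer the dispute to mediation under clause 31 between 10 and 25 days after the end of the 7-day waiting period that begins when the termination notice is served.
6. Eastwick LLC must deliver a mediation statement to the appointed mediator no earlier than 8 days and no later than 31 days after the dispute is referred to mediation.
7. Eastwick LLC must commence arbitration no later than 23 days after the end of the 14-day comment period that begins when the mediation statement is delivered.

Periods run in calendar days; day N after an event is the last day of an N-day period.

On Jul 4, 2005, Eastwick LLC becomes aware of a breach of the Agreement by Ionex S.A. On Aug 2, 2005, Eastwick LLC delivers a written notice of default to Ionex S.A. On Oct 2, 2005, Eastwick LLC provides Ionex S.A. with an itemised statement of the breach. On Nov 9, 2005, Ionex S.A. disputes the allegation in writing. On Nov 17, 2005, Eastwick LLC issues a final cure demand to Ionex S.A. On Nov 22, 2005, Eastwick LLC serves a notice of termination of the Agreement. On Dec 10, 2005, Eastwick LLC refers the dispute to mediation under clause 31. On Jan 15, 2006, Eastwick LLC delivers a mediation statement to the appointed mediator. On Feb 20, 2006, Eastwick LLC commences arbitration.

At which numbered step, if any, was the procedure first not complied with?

Step 3

Step 1 — 14 and 44 days from Jul 4, 2005 (when the breach is discovered) are Jul 18, 2005 and Aug 17, 2005 respectively; done Aug 2, 2005, which is between those dates.
Step 2 — counting 92 days from Jul 4, 2005 (when the breach is discovered) gives a deadline of Oct 4, 2005; completed Oct 2, 2005, before the deadline.
Step 3 — counting 10 days from Nov 3, 2005 (end of the 32-day objection period, which began when the itemised statement is provided on Oct 2, 2005) gives a deadline of Nov 13, 2005; Nov 17, 2005 misses that deadline by 4 days.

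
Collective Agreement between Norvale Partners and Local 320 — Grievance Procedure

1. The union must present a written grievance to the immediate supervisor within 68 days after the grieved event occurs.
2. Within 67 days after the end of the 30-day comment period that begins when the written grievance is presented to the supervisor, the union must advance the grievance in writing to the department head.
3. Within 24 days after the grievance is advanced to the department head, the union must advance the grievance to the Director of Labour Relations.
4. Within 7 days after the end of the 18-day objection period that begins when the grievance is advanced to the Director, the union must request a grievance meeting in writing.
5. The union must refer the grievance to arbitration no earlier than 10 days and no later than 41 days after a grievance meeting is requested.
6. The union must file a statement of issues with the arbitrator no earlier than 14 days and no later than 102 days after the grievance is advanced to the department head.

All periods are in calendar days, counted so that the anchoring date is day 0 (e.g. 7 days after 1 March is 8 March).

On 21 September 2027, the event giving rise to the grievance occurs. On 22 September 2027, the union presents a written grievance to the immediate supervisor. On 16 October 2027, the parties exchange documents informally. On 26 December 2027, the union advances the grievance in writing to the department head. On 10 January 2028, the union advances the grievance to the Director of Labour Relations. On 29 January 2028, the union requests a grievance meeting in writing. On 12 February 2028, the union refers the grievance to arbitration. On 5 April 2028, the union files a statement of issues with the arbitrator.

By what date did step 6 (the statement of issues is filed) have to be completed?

Step 6 runs from 26 December 2027, when the grievance is advanced to the department head. The window is 14–102 days after 26 December 2027; it closes on 6 April 2028.

6 April 2028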